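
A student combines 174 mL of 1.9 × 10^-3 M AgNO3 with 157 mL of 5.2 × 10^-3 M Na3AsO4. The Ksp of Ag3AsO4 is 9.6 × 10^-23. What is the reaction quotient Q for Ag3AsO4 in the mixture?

Total volume = 174 + 157 = 331 mL.
[Ag^+] = 1.9 × 10^-3 × (174/331) = 9.99 × 10^-4 M
[AsO4^3-] = 5.2 × 10^-3 × (157/331) = 2.47 × 10^-3 M
Ag3AsO4(s) ⇌ 3 Ag^+ + AsO4^3-, so Q = [Ag^+]^3[AsO4^3-]
Q = (9.99 × 10^-4)^3(2.47 × 10^-3) = 2.5 × 10^-12
Q > Ksp, so Ag3AsO4 will precipitate.

Q ≈ 2.5e-12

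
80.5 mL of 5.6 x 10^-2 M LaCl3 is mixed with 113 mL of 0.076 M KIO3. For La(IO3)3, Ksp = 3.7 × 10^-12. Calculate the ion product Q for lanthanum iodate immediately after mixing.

Total volume = 80.5 + 113 = 193.5 mL.
[La^3+] = 5.6 × 10^-2 × (80.5/193.5) = 2.33 × 10^-2 M
[IO3^-] = 7.6 x 10^-2 × (113/193.5) = 4.44 × 10^-2 M
La(IO3)3(s) ⇌ La^3+(aq) + 3 IO3^-(aq), so Q = [La^3+][IO3^-]^3
Q = (2.33 x 10^-2)(4.44 x 10^-2)^3 = 2.0 × 10^-6
Q > Ksp, so La(IO3)3 will precipitate.

Q ≈ 2.0 × 10^-6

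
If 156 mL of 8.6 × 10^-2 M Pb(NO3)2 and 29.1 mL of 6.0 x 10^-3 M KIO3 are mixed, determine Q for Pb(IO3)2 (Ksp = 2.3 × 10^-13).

Q ≈ 6.4 × 10^-8

Total volume = 156 + 29.1 = 185.1 mL.
[Pb^2+] = 8.6 × 10^-2 × (156/185.1) = 7.25 × 10^-2 M
[IO3^-] = 6.0 x 10^-3 × (29.1/185.1) = 9.43 × 10^-4 M
Pb(IO3)2(s) <=> Pb^2+(aq) + 2 IO3^-(aq), so Q = [Pb^2+][IO3^-]^2
Q = (7.25 × 10^-2)(9.43 x 10^-4)^2 = 6.4 × 10^-8
Q > Ksp, so Pb(IO3)2 will precipitate.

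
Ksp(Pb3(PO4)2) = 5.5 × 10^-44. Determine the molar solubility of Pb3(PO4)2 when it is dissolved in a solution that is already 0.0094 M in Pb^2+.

Pb3(PO4)2(s) ⇌ 3 Pb^2+ + 2 PO4^3-
Ksp = [Pb^2+]^3[PO4^3-]^2
Let s = moles of Pb3(PO4)2 that dissolve per litre. [Pb^2+] = 0.0094 + 3s ≈ 0.0094, [PO4^3-] = 2s (Ksp is small, so little additional dissolves).
Ksp ≈ (0.0094)^3 × (2s)^2
s = 1.3 × 10^-19 M
Check: 3s = 3.9 × 10^-19 ≪ 0.0094, so the approximation is valid.

s = 1.3 × 10^-19 M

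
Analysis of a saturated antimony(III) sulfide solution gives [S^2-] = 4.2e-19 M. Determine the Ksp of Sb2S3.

Sb2S3(s) <=> 2 Sb^3+(aq) + 3 S^2-(aq)
Stoichiometry gives [Sb^3+] = (2/3)[S^2-] = 2.80 × 10^-19 M.
Ksp = [Sb^3+]^2[S^2-]^3
Ksp = (2.80 x 10^-19)^2 × (4.2 × 10^-19)^3 = 5.8 × 10^-93

Ksp = 5.8 × 10^-93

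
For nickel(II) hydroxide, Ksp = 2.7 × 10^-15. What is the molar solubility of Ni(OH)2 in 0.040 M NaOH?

Ni(OH)2(s) <=> Ni^2+ + 2 OH^-
Ksp = [Ni^2+][OH^-]^2
If s mol/L dissolves here, [Ni^2+] = s, [OH^-] = 0.040 + 2s ≈ 0.040 (since OH^- from NaOH dominates).
Ksp ≈ s × (0.040)^2
s = 1.7 × 10^-12 M
Check: 2s = 3.4 × 10^-12 ≪ 0.040, so the approximation is valid.

s ≈ 1.7 × 10^-12 M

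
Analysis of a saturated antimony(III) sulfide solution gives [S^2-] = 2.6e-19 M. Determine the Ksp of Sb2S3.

Sb2S3(s) ⇌ 2 Sb^3+ + 3 S^2-
Stoichiometry gives [Sb^3+] = (2/3)[S^2-] = 1.73 × 10^-19 M.
Ksp = [Sb^3+]^2[S^2-]^3
Ksp = (1.73 × 10^-19)^2 × (2.6 × 10^-19)^3 = 5.3 × 10^-94

5.3 x 10^-94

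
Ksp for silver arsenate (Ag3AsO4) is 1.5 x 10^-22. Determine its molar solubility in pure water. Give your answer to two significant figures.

Ag3AsO4(s) <=> 3 Ag^+(aq) + AsO4^3-(aq)
Ksp = [Ag^+]^3[AsO4^3-]
Let s = molar solubility. Then [Ag^+] = 3s and [AsO4^3-] = s.
So Ksp = (3s)^3 × s = 27s^4
s = (1.5 x 10^-22 / 27)^(1/4) = 1.5 × 10^-6 M

s ≈ 1.5 × 10^-6 M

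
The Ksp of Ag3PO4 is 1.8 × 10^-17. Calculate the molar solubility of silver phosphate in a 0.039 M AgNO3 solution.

3.0e-13 M

Ag3PO4(s) ⇌ 3 Ag^+(aq) + PO4^3-(aq)
Ksp = [Ag^+]^3[PO4^3-]
If s mol/L dissolves here, [Ag^+] = 0.039 + 3s ≈ 0.039, [PO4^3-] = s (Ksp is small, so little additional dissolves).
Ksp ≈ (0.039)^3 × s
s = 3.0 × 10^-13 M
Check: 3s = 9.1 × 10^-13 ≪ 0.039, so the approximation is valid.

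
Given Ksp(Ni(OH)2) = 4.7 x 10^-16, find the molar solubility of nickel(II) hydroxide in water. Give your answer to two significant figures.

Ni(OH)2(s) ⇌ Ni^2+ + 2 OH^-
Ksp = [Ni^2+][OH^-]^2
Let s = molar solubility. Then [Ni^2+] = s and [OH^-] = 2s.
Ksp = s(2s)^2 = 4s^3
s^3 = 4.7 x 10^-16 / 4, so s = 4.9 × 10^-6 M

s ≈ 4.9 × 10^-6 M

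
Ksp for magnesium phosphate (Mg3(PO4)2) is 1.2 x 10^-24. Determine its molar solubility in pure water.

6.4e-6 M

Mg3(PO4)2(s) <=> 3 Mg^2+(aq) + 2 PO4^3-(aq)
Ksp = [Mg^2+]^3[PO4^3-]^2
If s mol/L of Mg3(PO4)2 dissolves, [Mg^2+] = 3s and [PO4^3-] = 2s.
Ksp = (3s)^3(2s)^2 = 108s^5
Solving, s = (1.2 x 10^-24/108)^(1/5) = 6.4 x 10^-6 M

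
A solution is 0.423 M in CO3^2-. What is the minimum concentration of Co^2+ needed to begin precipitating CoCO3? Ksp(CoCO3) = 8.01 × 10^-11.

[Co^2+] ≈ 1.89 × 10^-10 M

CoCO3(s) ⇌ Co^2+ + CO3^2-
Ksp = [Co^2+][CO3^2-]
Precipitation begins when Q = Ksp. With [CO3^2-] = 0.423 M:
8.01 × 10^-11 = (0.423) × [Co^2+]
[Co^2+] = (8.01 × 10^-11 / 4.23 × 10^-1) = 1.89 × 10^-10 M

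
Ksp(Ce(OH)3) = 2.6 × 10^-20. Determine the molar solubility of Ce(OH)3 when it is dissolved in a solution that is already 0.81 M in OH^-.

Ce(OH)3(s) ⇌ Ce^3+(aq) + 3 OH^-(aq)
Ksp = [Ce^3+][OH^-]^3
If s mol/L dissolves here, [Ce^3+] = s, [OH^-] = 0.81 + 3s ≈ 0.81 (common-ion effect: OH^- is already 0.81 M).
Ksp ≈ s × (0.81)^3
s = 4.9 × 10^-20 M
Check: 3s = 1.5 x 10^-19 ≪ 0.81, so the approximation is valid.

s = 4.9 × 10^-20 M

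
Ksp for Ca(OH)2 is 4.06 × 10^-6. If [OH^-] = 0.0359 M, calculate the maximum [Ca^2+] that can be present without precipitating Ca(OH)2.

[Ca^2+] = 3.15 × 10^-3 M

Ca(OH)2(s) ⇌ Ca^2+ + 2 OH^-
Ksp = [Ca^2+][OH^-]^2
Precipitation begins when Q = Ksp. With [OH^-] = 0.0359 M:
4.06 × 10^-6 = (0.0359)^2 × [Ca^2+]
[Ca^2+] = (4.06 × 10^-6 / 1.289 × 10^-3) = 3.15 × 10^-3 M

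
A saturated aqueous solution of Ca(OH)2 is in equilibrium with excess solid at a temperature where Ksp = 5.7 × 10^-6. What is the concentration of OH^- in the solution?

Ca(OH)2(s) <=> Ca^2+(aq) + 2 OH^-(aq)
Ksp = [Ca^2+][OH^-]^2
If s mol/L of Ca(OH)2 dissolves, [Ca^2+] = s and [OH^-] = 2s.
So Ksp = s × (2s)^2 = 4s^3
s^3 = 5.7 × 10^-6 / 4, so s = 1.13 × 10^-2 M
[OH^-] = 2s = 2.3 × 10^-2 M

[OH^-] = 2.3 × 10^-2 M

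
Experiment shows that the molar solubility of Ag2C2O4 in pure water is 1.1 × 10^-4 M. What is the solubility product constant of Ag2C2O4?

Ksp = 5.3 x 10^-12

Ag2C2O4(s) <=> 2 Ag^+ + C2O4^2-
If s mol/L of Ag2C2O4 dissolves, [Ag^+] = 2s and [C2O4^2-] = s.
Ksp = [Ag^+]^2[C2O4^2-]
Substituting: Ksp = (2s)^2s = 4s^3
Ksp = 4 × (1.1 × 10^-4)^3 = 5.3 × 10^-12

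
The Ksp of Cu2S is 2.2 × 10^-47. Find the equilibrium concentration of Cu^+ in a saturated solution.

[Cu^+] ≈ 3.5 × 10^-16 M

Cu2S(s) <=> 2 Cu^+(aq) + S^2-(aq)
Ksp = [Cu^+]^2[S^2-]
If s mol/L of Cu2S dissolves, [Cu^+] = 2s and [S^2-] = s.
Substituting: Ksp = (2s)^2s = 4s^3
s^3 = 2.2 × 10^-47 / 4, so s = 1.77 × 10^-16 M
[Cu^+] = 2s = 3.5 × 10^-16 M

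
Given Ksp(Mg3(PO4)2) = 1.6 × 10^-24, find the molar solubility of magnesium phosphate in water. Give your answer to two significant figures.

Mg3(PO4)2(s) ⇌ 3 Mg^2+ + 2 PO4^3-
Ksp = [Mg^2+]^3[PO4^3-]^2
For each mole of Mg3(PO4)2 that dissolves: [Mg^2+] = 3s, [PO4^3-] = 2s.
Substituting: Ksp = (3s)^3(2s)^2 = 108s^5
s^5 = 1.6 × 10^-24 / 108, so s = 6.8 x 10^-6 M

6.8 x 10^-6 M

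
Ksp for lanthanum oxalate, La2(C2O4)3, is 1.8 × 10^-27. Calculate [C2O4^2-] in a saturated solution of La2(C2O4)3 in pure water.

5.3 × 10^-6 M

La2(C2O4)3(s) <=> 2 La^3+ + 3 C2O4^2-
Ksp = [La^3+]^2[C2O4^2-]^3
Let s = molar solubility. Then [La^3+] = 2s and [C2O4^2-] = 3s.
Substituting: Ksp = (2s)^2(3s)^3 = 108s^5
Solving, s = (1.8 × 10^-27/108)^(1/5) = 1.76 x 10^-6 M
[C2O4^2-] = 3s = 5.3 × 10^-6 M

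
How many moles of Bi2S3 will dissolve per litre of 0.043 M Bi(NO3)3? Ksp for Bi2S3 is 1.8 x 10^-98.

7.1e-33 M

Bi2S3(s) ⇌ 2 Bi^3+(aq) + 3 S^2-(aq)
Ksp = [Bi^3+]^2[S^2-]^3
Let s be the molar solubility in this solution. [Bi^3+] = 0.043 + 2s ≈ 0.043, [S^2-] = 3s (Ksp is small, so little additional dissolves).
Ksp ≈ (0.043)^2 × (3s)^3
s = 7.1 × 10^-33 M
Check: 2s = 1.4 x 10^-32 ≪ 0.043, so the approximation is valid.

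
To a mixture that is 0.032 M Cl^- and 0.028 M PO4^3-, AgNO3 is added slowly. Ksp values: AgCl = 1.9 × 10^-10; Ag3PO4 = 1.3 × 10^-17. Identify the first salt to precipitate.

AgCl

Each salt begins to precipitate when Q = Ksp, i.e. when [Ag^+] reaches its threshold.
For AgCl: 1.9 × 10^-10 = 0.032 × [Ag^+]  ⇒  [Ag^+] = 5.9 × 10^-9 M.
For Ag3PO4: 1.3 × 10^-17 = 0.028 × [Ag^+]^3  ⇒  [Ag^+] = 7.7 x 10^-6 M.
The salt with the lower threshold [Ag^+] precipitates first: AgCl.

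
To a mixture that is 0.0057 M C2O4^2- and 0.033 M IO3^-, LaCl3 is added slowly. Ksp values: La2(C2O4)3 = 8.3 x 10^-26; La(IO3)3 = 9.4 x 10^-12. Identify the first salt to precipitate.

Precipitation of each salt starts when its ion product equals its Ksp.
For La2(C2O4)3: 8.3 x 10^-26 = (0.0057)^3 × [La^3+]^2  ⇒  [La^3+] = 6.7 × 10^-10 M.
For La(IO3)3: 9.4 x 10^-12 = (0.033)^3 × [La^3+]  ⇒  [La^3+] = 2.6 × 10^-7 M.
The salt with the lower threshold [La^3+] precipitates first: La2(C2O4)3.

La2(C2O4)3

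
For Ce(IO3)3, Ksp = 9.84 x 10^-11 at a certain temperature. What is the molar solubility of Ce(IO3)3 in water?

s ≈ 1.38e-3 M

Ce(IO3)3(s) ⇌ Ce^3+ + 3 IO3^-
Ksp = [Ce^3+][IO3^-]^3
For each mole of Ce(IO3)3 that dissolves: [Ce^3+] = s, [IO3^-] = 3s.
Ksp = s(3s)^3 = 27s^4
s^4 = 9.84 x 10^-11 / 27, so s = 1.38 × 10^-3 M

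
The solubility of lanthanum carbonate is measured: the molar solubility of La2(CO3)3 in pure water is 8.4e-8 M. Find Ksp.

Ksp ≈ 4.5e-34

La2(CO3)3(s) ⇌ 2 La^3+ + 3 CO3^2-
With molar solubility s: [La^3+] = 2s, [CO3^2-] = 3s.
Ksp = [La^3+]^2[CO3^2-]^3
Ksp = (2s)^2(3s)^3 = 108s^5
With s = 8.4 x 10^-8: Ksp = 4.5 × 10^-34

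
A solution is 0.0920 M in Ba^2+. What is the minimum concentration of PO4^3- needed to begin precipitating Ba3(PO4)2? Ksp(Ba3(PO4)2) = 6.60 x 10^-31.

[PO4^3-] = 2.91e-14 M

Ba3(PO4)2(s) <=> 3 Ba^2+(aq) + 2 PO4^3-(aq)
Ksp = [Ba^2+]^3[PO4^3-]^2
Precipitation begins when Q = Ksp. With [Ba^2+] = 0.0920 M:
6.60 x 10^-31 = (0.0920)^3 × [PO4^3-]^2
[PO4^3-] = (6.60 x 10^-31 / 7.787 × 10^-4)^(1/2) = 2.91 × 10^-14 M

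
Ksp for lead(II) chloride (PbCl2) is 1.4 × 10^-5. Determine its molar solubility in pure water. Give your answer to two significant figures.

1.5 x 10^-2 M

PbCl2(s) ⇌ Pb^2+ + 2 Cl^-
Ksp = [Pb^2+][Cl^-]^2
For each mole of PbCl2 that dissolves: [Pb^2+] = s, [Cl^-] = 2s.
So Ksp = s × (2s)^2 = 4s^3
s^3 = 1.4 × 10^-5 / 4, so s = 1.5 × 10^-2 M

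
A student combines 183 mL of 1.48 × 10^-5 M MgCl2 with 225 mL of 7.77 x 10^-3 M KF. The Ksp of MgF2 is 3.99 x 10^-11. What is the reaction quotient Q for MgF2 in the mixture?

Total volume = 183 + 225 = 408 mL.
[Mg^2+] = 1.48 x 10^-5 × (183/408) = 6.638 × 10^-6 M
[F^-] = 7.77 × 10^-3 × (225/408) = 4.285 x 10^-3 M
MgF2(s) <=> Mg^2+(aq) + 2 F^-(aq), so Q = [Mg^2+][F^-]^2
Q = (6.638 x 10^-6)(4.285 x 10^-3)^2 = 1.22 × 10^-10
Q > Ksp, so MgF2 will precipitate.

Q = 1.22e-10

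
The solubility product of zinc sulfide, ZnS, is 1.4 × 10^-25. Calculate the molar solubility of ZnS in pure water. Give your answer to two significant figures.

ZnS(s) ⇌ Zn^2+ + S^2-
Ksp = [Zn^2+][S^2-]
If s mol/L of ZnS dissolves, [Zn^2+] = s and [S^2-] = s.
Ksp = s × s = s^2
s = (1.4 × 10^-25)^(1/2) = 3.7 × 10^-13 M

s = 3.7 × 10^-13 M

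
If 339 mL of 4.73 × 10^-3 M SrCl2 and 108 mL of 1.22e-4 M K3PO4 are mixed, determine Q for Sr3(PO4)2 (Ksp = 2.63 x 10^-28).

Total volume = 339 + 108 = 447 mL.
[Sr^2+] = 4.73 × 10^-3 × (339/447) = 3.587 x 10^-3 M
[PO4^3-] = 1.22 × 10^-4 × (108/447) = 2.948 x 10^-5 M
Sr3(PO4)2(s) <=> 3 Sr^2+(aq) + 2 PO4^3-(aq), so Q = [Sr^2+]^3[PO4^3-]^2
Q = (3.587 × 10^-3)^3(2.948 × 10^-5)^2 = 4.01 × 10^-17
Q > Ksp, so Sr3(PO4)2 will precipitate.

4.01 × 10^-17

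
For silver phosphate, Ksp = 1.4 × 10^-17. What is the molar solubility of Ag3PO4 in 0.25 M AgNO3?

Ag3PO4(s) ⇌ 3 Ag^+(aq) + PO4^3-(aq)
Ksp = [Ag^+]^3[PO4^3-]
If s mol/L dissolves here, [Ag^+] = 0.25 + 3s ≈ 0.25, [PO4^3-] = s (since Ag^+ from AgNO3 dominates).
Ksp ≈ (0.25)^3 × s
s = 9.0 x 10^-16 M
Check: 3s = 2.7 × 10^-15 ≪ 0.25, so the approximation is valid.

s = 9.0 × 10^-16 M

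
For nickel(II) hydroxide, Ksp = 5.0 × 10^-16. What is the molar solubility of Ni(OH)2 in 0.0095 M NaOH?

s ≈ 5.5e-12 M

Ni(OH)2(s) <=> Ni^2+ + 2 OH^-
Ksp = [Ni^2+][OH^-]^2
Let s be the molar solubility in this solution. [Ni^2+] = s, [OH^-] = 0.0095 + 2s ≈ 0.0095 (Ksp is small, so little additional dissolves).
Ksp ≈ s × (0.0095)^2
s = 5.5 × 10^-12 M
Check: 2s = 1.1 × 10^-11 ≪ 0.0095, so the approximation is valid.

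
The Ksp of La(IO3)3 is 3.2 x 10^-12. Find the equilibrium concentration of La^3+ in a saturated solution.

5.9e-4 M

La(IO3)3(s) ⇌ La^3+ + 3 IO3^-
Ksp = [La^3+][IO3^-]^3
If s mol/L of La(IO3)3 dissolves, [La^3+] = s and [IO3^-] = 3s.
So Ksp = s × (3s)^3 = 27s^4
s = (3.2 x 10^-12 / 27)^(1/4) = 5.87 × 10^-4 M
[La^3+] = s = 5.9 x 10^-4 M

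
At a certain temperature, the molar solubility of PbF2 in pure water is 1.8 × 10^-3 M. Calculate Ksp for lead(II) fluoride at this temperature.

PbF2(s) ⇌ Pb^2+(aq) + 2 F^-(aq)
Let s = molar solubility. Then [Pb^2+] = s and [F^-] = 2s.
Ksp = [Pb^2+][F^-]^2
Ksp = s(2s)^2 = 4s^3
Ksp = 4 × (1.8 × 10^-3)^3 = 2.3 × 10^-8

2.3 × 10^-8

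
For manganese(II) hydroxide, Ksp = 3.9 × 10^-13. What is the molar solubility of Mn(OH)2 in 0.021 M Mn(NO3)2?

Mn(OH)2(s) ⇌ Mn^2+(aq) + 2 OH^-(aq)
Ksp = [Mn^2+][OH^-]^2
Let s be the molar solubility in this solution. [Mn^2+] = 0.021 + s ≈ 0.021, [OH^-] = 2s (since Mn^2+ from Mn(NO3)2 dominates).
Ksp ≈ 0.021 × (2s)^2
s = 2.2 × 10^-6 M
Check: s = 2.2 × 10^-6 ≪ 0.021, so the approximation is valid.

s = 2.2e-6 M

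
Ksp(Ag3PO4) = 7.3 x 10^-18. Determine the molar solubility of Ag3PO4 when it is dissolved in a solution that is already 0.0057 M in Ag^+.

s = 3.9e-11 M

Ag3PO4(s) <=> 3 Ag^+ + PO4^3-
Ksp = [Ag^+]^3[PO4^3-]
Let s = moles of Ag3PO4 that dissolve per litre. [Ag^+] = 0.0057 + 3s ≈ 0.0057, [PO4^3-] = s (since the Ag^+ already present dominates).
Ksp ≈ (0.0057)^3 × s
s = 3.9 x 10^-11 M
Check: 3s = 1.2 x 10^-10 ≪ 0.0057, so the approximation is valid.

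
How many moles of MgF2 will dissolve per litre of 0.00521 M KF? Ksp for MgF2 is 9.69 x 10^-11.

s = 3.57e-6 M

MgF2(s) ⇌ Mg^2+(aq) + 2 F^-(aq)
Ksp = [Mg^2+][F^-]^2
Let s be the molar solubility in this solution. [Mg^2+] = s, [F^-] = 0.00521 + 2s ≈ 0.00521 (Ksp is small, so little additional dissolves).
Ksp ≈ s × (0.00521)^2
s = 3.57 × 10^-6 M
Check: 2s = 7.1 × 10^-6 ≪ 0.00521, so the approximation is valid.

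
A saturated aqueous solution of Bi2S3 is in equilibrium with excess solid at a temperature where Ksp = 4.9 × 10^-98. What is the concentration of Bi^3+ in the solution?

[Bi^3+] ≈ 2.7 × 10^-20 M

Bi2S3(s) ⇌ 2 Bi^3+ + 3 S^2-
Ksp = [Bi^3+]^2[S^2-]^3
Let s = molar solubility. Then [Bi^3+] = 2s and [S^2-] = 3s.
Ksp = (2s)^2(3s)^3 = 108s^5
s^5 = 4.9 × 10^-98 / 108, so s = 1.35 × 10^-20 M
[Bi^3+] = 2s = 2.7 × 10^-20 M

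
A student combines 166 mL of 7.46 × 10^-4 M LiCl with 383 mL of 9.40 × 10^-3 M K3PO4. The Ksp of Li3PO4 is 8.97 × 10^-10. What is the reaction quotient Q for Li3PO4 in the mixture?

Total volume = 166 + 383 = 549 mL.
[Li^+] = 7.46 x 10^-4 × (166/549) = 2.256 × 10^-4 M
[PO4^3-] = 9.40 x 10^-3 × (383/549) = 6.558 × 10^-3 M
Li3PO4(s) ⇌ 3 Li^+ + PO4^3-, so Q = [Li^+]^3[PO4^3-]
Q = (2.256 × 10^-4)^3(6.558 x 10^-3) = 7.53 × 10^-14
Q < Ksp, so no precipitate of Li3PO4 forms.

Q ≈ 7.53 × 10^-14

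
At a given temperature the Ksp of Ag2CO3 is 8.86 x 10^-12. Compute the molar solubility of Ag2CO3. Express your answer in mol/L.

s ≈ 1.30e-4 M

Ag2CO3(s) ⇌ 2 Ag^+(aq) + CO3^2-(aq)
Ksp = [Ag^+]^2[CO3^2-]
For each mole of Ag2CO3 that dissolves: [Ag^+] = 2s, [CO3^2-] = s.
Ksp = (2s)^2s = 4s^3
s = (8.86 x 10^-12 / 4)^(1/3) = 1.30 × 10^-4 M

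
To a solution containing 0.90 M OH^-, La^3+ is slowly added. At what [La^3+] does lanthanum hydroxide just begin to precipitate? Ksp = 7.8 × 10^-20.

La(OH)3(s) ⇌ La^3+ + 3 OH^-
Ksp = [La^3+][OH^-]^3
Precipitation begins when Q = Ksp. With [OH^-] = 0.90 M:
7.8 × 10^-20 = (0.90)^3 × [La^3+]
[La^3+] = (7.8 × 10^-20 / 7.29 × 10^-1) = 1.1 x 10^-19 M

[La^3+] ≈ 1.1 × 10^-19 M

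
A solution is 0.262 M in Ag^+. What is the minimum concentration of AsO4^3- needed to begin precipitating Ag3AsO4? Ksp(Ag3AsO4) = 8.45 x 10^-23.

Ag3AsO4(s) ⇌ 3 Ag^+(aq) + AsO4^3-(aq)
Ksp = [Ag^+]^3[AsO4^3-]
Precipitation begins when Q = Ksp. With [Ag^+] = 0.262 M:
8.45 x 10^-23 = (0.262)^3 × [AsO4^3-]
[AsO4^3-] = (8.45 x 10^-23 / 1.798 x 10^-2) = 4.70 x 10^-21 M

[AsO4^3-] ≈ 4.70 × 10^-21 M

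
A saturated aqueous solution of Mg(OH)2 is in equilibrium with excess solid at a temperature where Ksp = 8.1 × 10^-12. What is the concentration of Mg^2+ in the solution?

Mg(OH)2(s) <=> Mg^2+ + 2 OH^-
Ksp = [Mg^2+][OH^-]^2
For each mole of Mg(OH)2 that dissolves: [Mg^2+] = s, [OH^-] = 2s.
Substituting: Ksp = s(2s)^2 = 4s^3
Solving, s = (8.1 × 10^-12/4)^(1/3) = 1.27 × 10^-4 M
[Mg^2+] = s = 1.3 x 10^-4 M

1.3e-4 M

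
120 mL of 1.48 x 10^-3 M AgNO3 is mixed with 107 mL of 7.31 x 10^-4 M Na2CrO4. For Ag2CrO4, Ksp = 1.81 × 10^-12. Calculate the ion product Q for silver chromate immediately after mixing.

Q = 2.11e-10

Total volume = 120 + 107 = 227 mL.
[Ag^+] = 1.48 × 10^-3 × (120/227) = 7.824 x 10^-4 M
[CrO4^2-] = 7.31 × 10^-4 × (107/227) = 3.446 × 10^-4 M
Ag2CrO4(s) <=> 2 Ag^+(aq) + CrO4^2-(aq), so Q = [Ag^+]^2[CrO4^2-]
Q = (7.824 × 10^-4)^2(3.446 × 10^-4) = 2.11 x 10^-10
Q > Ksp, so Ag2CrO4 will precipitate.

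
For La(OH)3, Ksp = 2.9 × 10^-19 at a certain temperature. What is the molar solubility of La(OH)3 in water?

La(OH)3(s) ⇌ La^3+ + 3 OH^-
Ksp = [La^3+][OH^-]^3
For each mole of La(OH)3 that dissolves: [La^3+] = s, [OH^-] = 3s.
Substituting: Ksp = s(3s)^3 = 27s^4
s^4 = 2.9 × 10^-19 / 27, so s = 1.0 × 10^-5 M

s = 1.0 × 10^-5 M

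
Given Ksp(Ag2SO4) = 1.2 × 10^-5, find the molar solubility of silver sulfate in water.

s = 1.4e-2 M

Ag2SO4(s) ⇌ 2 Ag^+ + SO4^2-
Ksp = [Ag^+]^2[SO4^2-]
For each mole of Ag2SO4 that dissolves: [Ag^+] = 2s, [SO4^2-] = s.
Ksp = (2s)^2s = 4s^3
s = (1.2 × 10^-5 / 4)^(1/3) = 1.4 x 10^-2 M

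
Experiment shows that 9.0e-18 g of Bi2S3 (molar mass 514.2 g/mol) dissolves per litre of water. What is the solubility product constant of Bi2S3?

Ksp ≈ 1.8 × 10^-97

Molar solubility s = (9.0 x 10^-18 g/L) / (514.2 g/mol) = 1.75 × 10^-20 M.
Bi2S3(s) ⇌ 2 Bi^3+ + 3 S^2-
Let s = molar solubility. Then [Bi^3+] = 2s and [S^2-] = 3s.
Ksp = [Bi^3+]^2[S^2-]^3
So Ksp = (2s)^2 × (3s)^3 = 108s^5
With s = 1.75 × 10^-20: Ksp = 1.8 × 10^-97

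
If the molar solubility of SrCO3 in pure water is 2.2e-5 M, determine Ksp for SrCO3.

Ksp ≈ 4.8 × 10^-10

SrCO3(s) ⇌ Sr^2+(aq) + CO3^2-(aq)
For each mole of SrCO3 that dissolves: [Sr^2+] = s, [CO3^2-] = s.
Ksp = [Sr^2+][CO3^2-]
Ksp = s × s = s^2
Ksp = (2.2 × 10^-5)^2 = 4.8 × 10^-10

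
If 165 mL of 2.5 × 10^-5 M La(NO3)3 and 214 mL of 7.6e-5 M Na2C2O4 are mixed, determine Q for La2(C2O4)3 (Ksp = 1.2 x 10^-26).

Total volume = 165 + 214 = 379 mL.
[La^3+] = 2.5 × 10^-5 × (165/379) = 1.09 x 10^-5 M
[C2O4^2-] = 7.6 x 10^-5 × (214/379) = 4.29 × 10^-5 M
La2(C2O4)3(s) ⇌ 2 La^3+(aq) + 3 C2O4^2-(aq), so Q = [La^3+]^2[C2O4^2-]^3
Q = (1.09 x 10^-5)^2(4.29 × 10^-5)^3 = 9.4 × 10^-24
Q > Ksp, so La2(C2O4)3 will precipitate.

9.4 × 10^-24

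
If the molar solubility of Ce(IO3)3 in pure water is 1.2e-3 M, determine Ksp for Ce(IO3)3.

Ce(IO3)3(s) ⇌ Ce^3+ + 3 IO3^-
If s mol/L of Ce(IO3)3 dissolves, [Ce^3+] = s and [IO3^-] = 3s.
Ksp = [Ce^3+][IO3^-]^3
Substituting: Ksp = s(3s)^3 = 27s^4
Ksp = 27 × (1.2 x 10^-3)^4 = 5.6 × 10^-11

Ksp = 5.6 × 10^-11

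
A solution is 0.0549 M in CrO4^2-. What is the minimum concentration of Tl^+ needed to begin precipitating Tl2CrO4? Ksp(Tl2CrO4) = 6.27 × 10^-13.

[Tl^+] ≈ 3.38 × 10^-6 M

Tl2CrO4(s) <=> 2 Tl^+ + CrO4^2-
Ksp = [Tl^+]^2[CrO4^2-]
Precipitation begins when Q = Ksp. With [CrO4^2-] = 0.0549 M:
6.27 × 10^-13 = (0.0549) × [Tl^+]^2
[Tl^+] = (6.27 × 10^-13 / 5.49 × 10^-2)^(1/2) = 3.38 x 10^-6 M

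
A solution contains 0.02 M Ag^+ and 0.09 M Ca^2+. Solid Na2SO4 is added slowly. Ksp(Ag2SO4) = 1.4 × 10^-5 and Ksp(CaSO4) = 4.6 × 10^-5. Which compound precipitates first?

CaSO4

Each salt begins to precipitate when Q = Ksp, i.e. when [SO4^2-] reaches its threshold.
For Ag2SO4: 1.4 × 10^-5 = (0.02)^2 × [SO4^2-]  ⇒  [SO4^2-] = 3.5 x 10^-2 M.
For CaSO4: 4.6 × 10^-5 = 0.09 × [SO4^2-]  ⇒  [SO4^2-] = 5.1 × 10^-4 M.
The salt with the lower threshold [SO4^2-] precipitates first: CaSO4.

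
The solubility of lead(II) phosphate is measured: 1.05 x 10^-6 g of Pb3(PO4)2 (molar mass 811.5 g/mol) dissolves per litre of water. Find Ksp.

Ksp = 3.92 × 10^-43

Molar solubility s = (1.05 × 10^-6 g/L) / (811.5 g/mol) = 1.294 × 10^-9 M.
Pb3(PO4)2(s) <=> 3 Pb^2+ + 2 PO4^3-
If s mol/L of Pb3(PO4)2 dissolves, [Pb^2+] = 3s and [PO4^3-] = 2s.
Ksp = [Pb^2+]^3[PO4^3-]^2
Substituting: Ksp = (3s)^3(2s)^2 = 108s^5
Ksp = 108 × (1.294 × 10^-9)^5 = 3.92 × 10^-43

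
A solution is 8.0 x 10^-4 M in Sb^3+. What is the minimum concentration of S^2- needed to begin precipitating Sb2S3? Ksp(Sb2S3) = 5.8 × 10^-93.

Sb2S3(s) <=> 2 Sb^3+(aq) + 3 S^2-(aq)
Ksp = [Sb^3+]^2[S^2-]^3
Precipitation begins when Q = Ksp. With [Sb^3+] = 8.0 x 10^-4 M:
5.8 × 10^-93 = (8.0 x 10^-4)^2 × [S^2-]^3
[S^2-] = (5.8 × 10^-93 / 6.40 × 10^-7)^(1/3) = 2.1 x 10^-29 M

2.1 × 10^-29 M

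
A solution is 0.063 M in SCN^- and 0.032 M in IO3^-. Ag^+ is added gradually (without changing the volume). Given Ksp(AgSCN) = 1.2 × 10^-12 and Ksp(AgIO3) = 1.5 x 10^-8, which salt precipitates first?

Each salt begins to precipitate when Q = Ksp, i.e. when [Ag^+] reaches its threshold.
For AgSCN: 1.2 × 10^-12 = 0.063 × [Ag^+]  ⇒  [Ag^+] = 1.9 × 10^-11 M.
For AgIO3: 1.5 x 10^-8 = 0.032 × [Ag^+]  ⇒  [Ag^+] = 4.7 × 10^-7 M.
The salt with the lower threshold [Ag^+] precipitates first: AgSCN.

AgSCN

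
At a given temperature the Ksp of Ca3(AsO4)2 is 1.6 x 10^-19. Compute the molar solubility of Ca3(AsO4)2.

s = 6.8 x 10^-5 M

Ca3(AsO4)2(s) ⇌ 3 Ca^2+ + 2 AsO4^3-
Ksp = [Ca^2+]^3[AsO4^3-]^2
Let s = molar solubility. Then [Ca^2+] = 3s and [AsO4^3-] = 2s.
Ksp = (3s)^3(2s)^2 = 108s^5
s^5 = 1.6 x 10^-19 / 108, so s = 6.8 x 10^-5 M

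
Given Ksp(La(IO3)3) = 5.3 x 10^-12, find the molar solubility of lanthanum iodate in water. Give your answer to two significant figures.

s ≈ 6.7 x 10^-4 M

La(IO3)3(s) ⇌ La^3+(aq) + 3 IO3^-(aq)
Ksp = [La^3+][IO3^-]^3
Let s = molar solubility. Then [La^3+] = s and [IO3^-] = 3s.
Ksp = s(3s)^3 = 27s^4
s = (5.3 x 10^-12 / 27)^(1/4) = 6.7 x 10^-4 M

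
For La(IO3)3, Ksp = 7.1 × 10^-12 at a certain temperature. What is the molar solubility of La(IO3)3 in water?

s ≈ 7.2e-4 M

La(IO3)3(s) ⇌ La^3+ + 3 IO3^-
Ksp = [La^3+][IO3^-]^3
If s mol/L of La(IO3)3 dissolves, [La^3+] = s and [IO3^-] = 3s.
So Ksp = s × (3s)^3 = 27s^4
s^4 = 7.1 × 10^-12 / 27, so s = 7.2 × 10^-4 M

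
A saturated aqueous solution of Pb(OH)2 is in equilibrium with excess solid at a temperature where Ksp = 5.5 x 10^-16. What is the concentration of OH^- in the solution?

[OH^-] = 1.0e-5 M

Pb(OH)2(s) ⇌ Pb^2+ + 2 OH^-
Ksp = [Pb^2+][OH^-]^2
If s mol/L of Pb(OH)2 dissolves, [Pb^2+] = s and [OH^-] = 2s.
So Ksp = s × (2s)^2 = 4s^3
s = (5.5 x 10^-16 / 4)^(1/3) = 5.16 x 10^-6 M
[OH^-] = 2s = 1.0 × 10^-5 M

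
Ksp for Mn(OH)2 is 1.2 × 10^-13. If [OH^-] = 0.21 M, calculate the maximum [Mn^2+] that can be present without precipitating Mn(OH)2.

2.7 × 10^-12 M

Mn(OH)2(s) ⇌ Mn^2+ + 2 OH^-
Ksp = [Mn^2+][OH^-]^2
Precipitation begins when Q = Ksp. With [OH^-] = 0.21 M:
1.2 × 10^-13 = (0.21)^2 × [Mn^2+]
[Mn^2+] = (1.2 × 10^-13 / 4.41 × 10^-2) = 2.7 x 10^-12 M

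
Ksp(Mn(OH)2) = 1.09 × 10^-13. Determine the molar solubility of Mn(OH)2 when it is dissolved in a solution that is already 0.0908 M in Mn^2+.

Mn(OH)2(s) ⇌ Mn^2+ + 2 OH^-
Ksp = [Mn^2+][OH^-]^2
Let s be the molar solubility in this solution. [Mn^2+] = 0.0908 + s ≈ 0.0908, [OH^-] = 2s (common-ion effect: Mn^2+ is already 0.0908 M).
Ksp ≈ 0.0908 × (2s)^2
s = 5.48 x 10^-7 M
Check: s = 5.5 x 10^-7 ≪ 0.0908, so the approximation is valid.

s ≈ 5.48 x 10^-7 M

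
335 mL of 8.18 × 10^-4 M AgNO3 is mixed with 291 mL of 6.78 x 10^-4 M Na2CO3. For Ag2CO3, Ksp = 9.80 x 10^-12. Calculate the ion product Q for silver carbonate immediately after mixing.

Q ≈ 6.04e-11

Total volume = 335 + 291 = 626 mL.
[Ag^+] = 8.18 × 10^-4 × (335/626) = 4.377 × 10^-4 M
[CO3^2-] = 6.78 × 10^-4 × (291/626) = 3.152 x 10^-4 M
Ag2CO3(s) ⇌ 2 Ag^+ + CO3^2-, so Q = [Ag^+]^2[CO3^2-]
Q = (4.377 x 10^-4)^2(3.152 × 10^-4) = 6.04 × 10^-11
Q > Ksp, so Ag2CO3 will precipitate.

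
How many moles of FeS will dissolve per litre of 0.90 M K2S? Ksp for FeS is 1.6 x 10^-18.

FeS(s) ⇌ Fe^2+(aq) + S^2-(aq)
Ksp = [Fe^2+][S^2-]
Let s be the molar solubility in this solution. [Fe^2+] = s, [S^2-] = 0.90 + s ≈ 0.90 (Ksp is small, so little additional dissolves).
Ksp ≈ s × 0.90
s = 1.8 × 10^-18 M
Check: s = 1.8 × 10^-18 ≪ 0.90, so the approximation is valid.

1.8 × 10^-18 M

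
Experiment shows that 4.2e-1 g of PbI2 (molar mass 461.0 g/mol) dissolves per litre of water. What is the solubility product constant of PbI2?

Molar solubility s = (4.2 x 10^-1 g/L) / (461.0 g/mol) = 9.11 × 10^-4 M.
PbI2(s) ⇌ Pb^2+ + 2 I^-
For each mole of PbI2 that dissolves: [Pb^2+] = s, [I^-] = 2s.
Ksp = [Pb^2+][I^-]^2
Substituting: Ksp = s(2s)^2 = 4s^3
With s = 9.11 x 10^-4: Ksp = 3.0 × 10^-9

3.0 x 10^-9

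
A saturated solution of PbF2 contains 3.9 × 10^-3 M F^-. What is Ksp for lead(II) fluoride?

Ksp = 3.0 x 10^-8

PbF2(s) <=> Pb^2+(aq) + 2 F^-(aq)
Stoichiometry gives [Pb^2+] = (1/2)[F^-] = 1.95 × 10^-3 M.
Ksp = [Pb^2+][F^-]^2
Ksp = 1.95 x 10^-3 × (3.9 × 10^-3)^2 = 3.0 × 10^-8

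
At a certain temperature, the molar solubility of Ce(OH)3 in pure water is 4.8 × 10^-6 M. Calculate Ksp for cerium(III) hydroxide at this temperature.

Ksp = 1.4 × 10^-20

Ce(OH)3(s) ⇌ Ce^3+(aq) + 3 OH^-(aq)
If s mol/L of Ce(OH)3 dissolves, [Ce^3+] = s and [OH^-] = 3s.
Ksp = [Ce^3+][OH^-]^3
Ksp = s(3s)^3 = 27s^4
Ksp = 27 × (4.8 × 10^-6)^4 = 1.4 x 10^-20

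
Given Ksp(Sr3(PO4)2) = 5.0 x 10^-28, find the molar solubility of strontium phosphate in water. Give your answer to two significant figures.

s ≈ 1.4 x 10^-6 M

Sr3(PO4)2(s) ⇌ 3 Sr^2+(aq) + 2 PO4^3-(aq)
Ksp = [Sr^2+]^3[PO4^3-]^2
With molar solubility s: [Sr^2+] = 3s, [PO4^3-] = 2s.
Substituting: Ksp = (3s)^3(2s)^2 = 108s^5
Solving, s = (5.0 x 10^-28/108)^(1/5) = 1.4 × 10^-6 M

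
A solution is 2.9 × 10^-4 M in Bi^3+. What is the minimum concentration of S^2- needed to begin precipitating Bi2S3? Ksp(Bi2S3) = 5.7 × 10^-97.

Bi2S3(s) ⇌ 2 Bi^3+(aq) + 3 S^2-(aq)
Ksp = [Bi^3+]^2[S^2-]^3
Precipitation begins when Q = Ksp. With [Bi^3+] = 2.9 × 10^-4 M:
5.7 × 10^-97 = (2.9 × 10^-4)^2 × [S^2-]^3
[S^2-] = (5.7 × 10^-97 / 8.41 x 10^-8)^(1/3) = 1.9 × 10^-30 M

[S^2-] ≈ 1.9 × 10^-30 M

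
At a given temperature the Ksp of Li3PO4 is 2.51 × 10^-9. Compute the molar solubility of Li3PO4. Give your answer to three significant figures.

Li3PO4(s) ⇌ 3 Li^+ + PO4^3-
Ksp = [Li^+]^3[PO4^3-]
For each mole of Li3PO4 that dissolves: [Li^+] = 3s, [PO4^3-] = s.
Ksp = (3s)^3s = 27s^4
s^4 = 2.51 × 10^-9 / 27, so s = 3.11 × 10^-3 M

s = 3.11e-3 M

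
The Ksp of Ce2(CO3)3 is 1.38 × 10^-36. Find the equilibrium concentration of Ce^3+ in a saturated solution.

Ce2(CO3)3(s) ⇌ 2 Ce^3+ + 3 CO3^2-
Ksp = [Ce^3+]^2[CO3^2-]^3
Let s = molar solubility. Then [Ce^3+] = 2s and [CO3^2-] = 3s.
So Ksp = (2s)^2 × (3s)^3 = 108s^5
s^5 = 1.38 × 10^-36 / 108, so s = 2.638 × 10^-8 M
[Ce^3+] = 2s = 5.28 × 10^-8 M

[Ce^3+] ≈ 5.28 × 10^-8 M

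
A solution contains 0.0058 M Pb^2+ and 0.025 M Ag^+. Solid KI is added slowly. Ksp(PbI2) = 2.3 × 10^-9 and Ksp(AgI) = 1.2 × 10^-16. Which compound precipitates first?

Each salt begins to precipitate when Q = Ksp, i.e. when [I^-] reaches its threshold.
For PbI2: 2.3 × 10^-9 = 0.0058 × [I^-]^2  ⇒  [I^-] = 6.3 x 10^-4 M.
For AgI: 1.2 × 10^-16 = 0.025 × [I^-]  ⇒  [I^-] = 4.8 × 10^-15 M.
The salt with the lower threshold [I^-] precipitates first: AgI.

AgI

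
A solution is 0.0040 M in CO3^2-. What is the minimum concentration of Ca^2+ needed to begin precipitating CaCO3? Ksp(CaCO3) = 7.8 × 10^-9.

CaCO3(s) <=> Ca^2+(aq) + CO3^2-(aq)
Ksp = [Ca^2+][CO3^2-]
Precipitation begins when Q = Ksp. With [CO3^2-] = 0.0040 M:
7.8 × 10^-9 = (0.0040) × [Ca^2+]
[Ca^2+] = (7.8 × 10^-9 / 4.0 × 10^-3) = 2.0 x 10^-6 M

[Ca^2+] = 2.0 × 10^-6 M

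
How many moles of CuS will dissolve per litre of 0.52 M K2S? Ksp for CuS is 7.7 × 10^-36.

s = 1.5 x 10^-35 M

CuS(s) ⇌ Cu^2+(aq) + S^2-(aq)
Ksp = [Cu^2+][S^2-]
Let s = moles of CuS that dissolve per litre. [Cu^2+] = s, [S^2-] = 0.52 + s ≈ 0.52 (common-ion effect: S^2- is already 0.52 M).
Ksp ≈ s × 0.52
s = 1.5 × 10^-35 M
Check: s = 1.5 × 10^-35 ≪ 0.52, so the approximation is valid.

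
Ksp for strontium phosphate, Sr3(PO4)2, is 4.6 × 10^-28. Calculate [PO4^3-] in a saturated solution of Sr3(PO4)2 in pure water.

2.7e-6 M

Sr3(PO4)2(s) ⇌ 3 Sr^2+(aq) + 2 PO4^3-(aq)
Ksp = [Sr^2+]^3[PO4^3-]^2
If s mol/L of Sr3(PO4)2 dissolves, [Sr^2+] = 3s and [PO4^3-] = 2s.
Substituting: Ksp = (3s)^3(2s)^2 = 108s^5
s^5 = 4.6 × 10^-28 / 108, so s = 1.34 × 10^-6 M
[PO4^3-] = 2s = 2.7 × 10^-6 M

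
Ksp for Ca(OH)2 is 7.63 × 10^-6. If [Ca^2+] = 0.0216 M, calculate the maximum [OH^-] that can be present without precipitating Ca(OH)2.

[OH^-] = 1.88e-2 M

Ca(OH)2(s) <=> Ca^2+(aq) + 2 OH^-(aq)
Ksp = [Ca^2+][OH^-]^2
Precipitation begins when Q = Ksp. With [Ca^2+] = 0.0216 M:
7.63 × 10^-6 = (0.0216) × [OH^-]^2
[OH^-] = (7.63 × 10^-6 / 2.16 × 10^-2)^(1/2) = 1.88 × 10^-2 M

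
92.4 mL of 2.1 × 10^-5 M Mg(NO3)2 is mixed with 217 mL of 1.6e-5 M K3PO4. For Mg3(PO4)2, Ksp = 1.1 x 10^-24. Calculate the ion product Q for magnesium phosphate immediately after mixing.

Total volume = 92.4 + 217 = 309.4 mL.
[Mg^2+] = 2.1 × 10^-5 × (92.4/309.4) = 6.27 × 10^-6 M
[PO4^3-] = 1.6 × 10^-5 × (217/309.4) = 1.12 × 10^-5 M
Mg3(PO4)2(s) ⇌ 3 Mg^2+(aq) + 2 PO4^3-(aq), so Q = [Mg^2+]^3[PO4^3-]^2
Q = (6.27 × 10^-6)^3(1.12 × 10^-5)^2 = 3.1 × 10^-26
Q < Ksp, so no precipitate of Mg3(PO4)2 forms.

Q = 3.1 x 10^-26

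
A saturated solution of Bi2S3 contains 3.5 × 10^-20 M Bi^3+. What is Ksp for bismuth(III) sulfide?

Bi2S3(s) ⇌ 2 Bi^3+(aq) + 3 S^2-(aq)
Stoichiometry gives [S^2-] = (3/2)[Bi^3+] = 5.25 × 10^-20 M.
Ksp = [Bi^3+]^2[S^2-]^3
Ksp = (3.5 × 10^-20)^2 × (5.25 × 10^-20)^3 = 1.8 x 10^-97

1.8 × 10^-97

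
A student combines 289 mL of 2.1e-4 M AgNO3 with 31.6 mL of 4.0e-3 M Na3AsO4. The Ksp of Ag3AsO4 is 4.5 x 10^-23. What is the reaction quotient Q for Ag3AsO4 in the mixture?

Q ≈ 2.7 × 10^-15

Total volume = 289 + 31.6 = 320.6 mL.
[Ag^+] = 2.1 × 10^-4 × (289/320.6) = 1.89 × 10^-4 M
[AsO4^3-] = 4.0 × 10^-3 × (31.6/320.6) = 3.94 × 10^-4 M
Ag3AsO4(s) ⇌ 3 Ag^+ + AsO4^3-, so Q = [Ag^+]^3[AsO4^3-]
Q = (1.89 × 10^-4)^3(3.94 × 10^-4) = 2.7 × 10^-15
Q > Ksp, so Ag3AsO4 will precipitate.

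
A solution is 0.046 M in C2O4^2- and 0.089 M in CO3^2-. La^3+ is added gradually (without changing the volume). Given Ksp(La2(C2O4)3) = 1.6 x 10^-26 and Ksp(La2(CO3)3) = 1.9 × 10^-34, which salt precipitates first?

Each salt begins to precipitate when Q = Ksp, i.e. when [La^3+] reaches its threshold.
For La2(C2O4)3: 1.6 x 10^-26 = (0.046)^3 × [La^3+]^2  ⇒  [La^3+] = 1.3 x 10^-11 M.
For La2(CO3)3: 1.9 × 10^-34 = (0.089)^3 × [La^3+]^2  ⇒  [La^3+] = 5.2 × 10^-16 M.
The salt with the lower threshold [La^3+] precipitates first: La2(CO3)3.

La2(CO3)3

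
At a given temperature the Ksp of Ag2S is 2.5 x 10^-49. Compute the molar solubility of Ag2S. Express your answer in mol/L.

s ≈ 4.0 x 10^-17 M

Ag2S(s) ⇌ 2 Ag^+ + S^2-
Ksp = [Ag^+]^2[S^2-]
For each mole of Ag2S that dissolves: [Ag^+] = 2s, [S^2-] = s.
So Ksp = (2s)^2 × s = 4s^3
Solving, s = (2.5 x 10^-49/4)^(1/3) = 4.0 x 10^-17 M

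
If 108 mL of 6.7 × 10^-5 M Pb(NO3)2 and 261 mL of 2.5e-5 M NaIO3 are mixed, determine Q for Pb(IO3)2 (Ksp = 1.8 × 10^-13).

Total volume = 108 + 261 = 369 mL.
[Pb^2+] = 6.7 × 10^-5 × (108/369) = 1.96 x 10^-5 M
[IO3^-] = 2.5 x 10^-5 × (261/369) = 1.77 × 10^-5 M
Pb(IO3)2(s) <=> Pb^2+(aq) + 2 IO3^-(aq), so Q = [Pb^2+][IO3^-]^2
Q = (1.96 × 10^-5)(1.77 × 10^-5)^2 = 6.1 × 10^-15
Q < Ksp, so no precipitate of Pb(IO3)2 forms.

6.1e-15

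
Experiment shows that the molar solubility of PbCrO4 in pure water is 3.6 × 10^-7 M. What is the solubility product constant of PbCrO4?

PbCrO4(s) ⇌ Pb^2+ + CrO4^2-
For each mole of PbCrO4 that dissolves: [Pb^2+] = s, [CrO4^2-] = s.
Ksp = [Pb^2+][CrO4^2-]
Ksp = (s)(s) = s^2
Ksp = (3.6 x 10^-7)^2 = 1.3 x 10^-13

Ksp = 1.3e-13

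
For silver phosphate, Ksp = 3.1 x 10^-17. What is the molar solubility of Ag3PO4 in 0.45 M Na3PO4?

1.4 × 10^-6 M

Ag3PO4(s) <=> 3 Ag^+ + PO4^3-
Ksp = [Ag^+]^3[PO4^3-]
If s mol/L dissolves here, [Ag^+] = 3s, [PO4^3-] = 0.45 + s ≈ 0.45 (since PO4^3- from Na3PO4 dominates).
Ksp ≈ (3s)^3 × 0.45
s = 1.4 × 10^-6 M
Check: s = 1.4 × 10^-6 ≪ 0.45, so the approximation is valid.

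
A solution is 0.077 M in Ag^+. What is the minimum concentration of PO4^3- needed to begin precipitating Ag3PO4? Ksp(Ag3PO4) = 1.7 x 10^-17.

Ag3PO4(s) <=> 3 Ag^+ + PO4^3-
Ksp = [Ag^+]^3[PO4^3-]
Precipitation begins when Q = Ksp. With [Ag^+] = 0.077 M:
1.7 x 10^-17 = (0.077)^3 × [PO4^3-]
[PO4^3-] = (1.7 x 10^-17 / 4.57 × 10^-4) = 3.7 x 10^-14 M

[PO4^3-] = 3.7 × 10^-14 M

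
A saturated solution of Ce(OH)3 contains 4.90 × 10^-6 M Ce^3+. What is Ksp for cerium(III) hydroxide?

Ce(OH)3(s) <=> Ce^3+ + 3 OH^-
Stoichiometry gives [OH^-] = (3/1)[Ce^3+] = 1.470 x 10^-5 M.
Ksp = [Ce^3+][OH^-]^3
Ksp = 4.90 x 10^-6 × (1.470 × 10^-5)^3 = 1.56 × 10^-20

1.56 × 10^-20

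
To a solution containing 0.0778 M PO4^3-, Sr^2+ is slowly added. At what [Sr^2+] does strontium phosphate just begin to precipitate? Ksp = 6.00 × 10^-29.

Sr3(PO4)2(s) ⇌ 3 Sr^2+ + 2 PO4^3-
Ksp = [Sr^2+]^3[PO4^3-]^2
Precipitation begins when Q = Ksp. With [PO4^3-] = 0.0778 M:
6.00 × 10^-29 = (0.0778)^2 × [Sr^2+]^3
[Sr^2+] = (6.00 × 10^-29 / 6.053 x 10^-3)^(1/3) = 2.15 × 10^-9 M

2.15 x 10^-9 M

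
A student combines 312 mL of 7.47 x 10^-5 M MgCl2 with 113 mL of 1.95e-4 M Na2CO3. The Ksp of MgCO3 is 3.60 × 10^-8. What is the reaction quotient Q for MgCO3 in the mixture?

Total volume = 312 + 113 = 425 mL.
[Mg^2+] = 7.47 x 10^-5 × (312/425) = 5.484 x 10^-5 M
[CO3^2-] = 1.95 × 10^-4 × (113/425) = 5.185 × 10^-5 M
MgCO3(s) <=> Mg^2+(aq) + CO3^2-(aq), so Q = [Mg^2+][CO3^2-]
Q = (5.484 x 10^-5)(5.185 × 10^-5) = 2.84 x 10^-9
Q < Ksp, so no precipitate of MgCO3 forms.

Q = 2.84e-9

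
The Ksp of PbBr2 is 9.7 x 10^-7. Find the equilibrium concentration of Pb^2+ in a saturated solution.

[Pb^2+] = 6.2e-3 M

PbBr2(s) <=> Pb^2+(aq) + 2 Br^-(aq)
Ksp = [Pb^2+][Br^-]^2
For each mole of PbBr2 that dissolves: [Pb^2+] = s, [Br^-] = 2s.
Substituting: Ksp = s(2s)^2 = 4s^3
s^3 = 9.7 x 10^-7 / 4, so s = 6.24 × 10^-3 M
[Pb^2+] = s = 6.2 × 10^-3 M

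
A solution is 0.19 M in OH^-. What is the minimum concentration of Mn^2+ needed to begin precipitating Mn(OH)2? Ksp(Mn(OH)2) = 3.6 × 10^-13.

Mn(OH)2(s) <=> Mn^2+ + 2 OH^-
Ksp = [Mn^2+][OH^-]^2
Precipitation begins when Q = Ksp. With [OH^-] = 0.19 M:
3.6 × 10^-13 = (0.19)^2 × [Mn^2+]
[Mn^2+] = (3.6 × 10^-13 / 3.61 × 10^-2) = 1.0 × 10^-11 M

[Mn^2+] ≈ 1.0 x 10^-11 M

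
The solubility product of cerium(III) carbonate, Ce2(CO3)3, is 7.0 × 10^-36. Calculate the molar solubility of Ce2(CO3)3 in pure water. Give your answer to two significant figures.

Ce2(CO3)3(s) ⇌ 2 Ce^3+ + 3 CO3^2-
Ksp = [Ce^3+]^2[CO3^2-]^3
Let s = molar solubility. Then [Ce^3+] = 2s and [CO3^2-] = 3s.
So Ksp = (2s)^2 × (3s)^3 = 108s^5
s^5 = 7.0 × 10^-36 / 108, so s = 3.7 × 10^-8 M

s = 3.7 × 10^-8 M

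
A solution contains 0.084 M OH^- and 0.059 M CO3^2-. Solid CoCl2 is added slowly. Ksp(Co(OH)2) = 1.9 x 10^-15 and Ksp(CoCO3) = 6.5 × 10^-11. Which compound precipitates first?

Co(OH)2

Precipitation of each salt starts when its ion product equals its Ksp.
For Co(OH)2: 1.9 x 10^-15 = (0.084)^2 × [Co^2+]  ⇒  [Co^2+] = 2.7 × 10^-13 M.
For CoCO3: 6.5 × 10^-11 = 0.059 × [Co^2+]  ⇒  [Co^2+] = 1.1 x 10^-9 M.
The salt with the lower threshold [Co^2+] precipitates first: Co(OH)2.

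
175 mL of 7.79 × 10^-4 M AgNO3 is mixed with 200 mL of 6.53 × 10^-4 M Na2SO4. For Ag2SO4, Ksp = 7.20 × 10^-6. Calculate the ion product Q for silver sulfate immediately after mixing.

Q ≈ 4.60 × 10^-11

Total volume = 175 + 200 = 375 mL.
[Ag^+] = 7.79 × 10^-4 × (175/375) = 3.635 × 10^-4 M
[SO4^2-] = 6.53 × 10^-4 × (200/375) = 3.483 x 10^-4 M
Ag2SO4(s) ⇌ 2 Ag^+(aq) + SO4^2-(aq), so Q = [Ag^+]^2[SO4^2-]
Q = (3.635 × 10^-4)^2(3.483 × 10^-4) = 4.60 × 10^-11
Q < Ksp, so no precipitate of Ag2SO4 forms.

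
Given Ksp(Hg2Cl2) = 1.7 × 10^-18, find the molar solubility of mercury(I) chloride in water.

Hg2Cl2(s) ⇌ Hg2^2+(aq) + 2 Cl^-(aq)
Ksp = [Hg2^2+][Cl^-]^2
If s mol/L of Hg2Cl2 dissolves, [Hg2^2+] = s and [Cl^-] = 2s.
Substituting: Ksp = s(2s)^2 = 4s^3
Solving, s = (1.7 × 10^-18/4)^(1/3) = 7.5 × 10^-7 M

s = 7.5 × 10^-7 M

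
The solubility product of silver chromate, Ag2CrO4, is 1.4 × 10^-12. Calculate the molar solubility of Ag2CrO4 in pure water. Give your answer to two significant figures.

s ≈ 7.0 × 10^-5 M

Ag2CrO4(s) ⇌ 2 Ag^+(aq) + CrO4^2-(aq)
Ksp = [Ag^+]^2[CrO4^2-]
If s mol/L of Ag2CrO4 dissolves, [Ag^+] = 2s and [CrO4^2-] = s.
So Ksp = (2s)^2 × s = 4s^3
Solving, s = (1.4 × 10^-12/4)^(1/3) = 7.0 × 10^-5 M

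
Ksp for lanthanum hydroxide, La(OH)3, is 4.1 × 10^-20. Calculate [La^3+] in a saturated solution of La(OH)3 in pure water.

[La^3+] ≈ 6.2 × 10^-6 M

La(OH)3(s) ⇌ La^3+ + 3 OH^-
Ksp = [La^3+][OH^-]^3
For each mole of La(OH)3 that dissolves: [La^3+] = s, [OH^-] = 3s.
Substituting: Ksp = s(3s)^3 = 27s^4
s^4 = 4.1 × 10^-20 / 27, so s = 6.24 × 10^-6 M
[La^3+] = s = 6.2 × 10^-6 M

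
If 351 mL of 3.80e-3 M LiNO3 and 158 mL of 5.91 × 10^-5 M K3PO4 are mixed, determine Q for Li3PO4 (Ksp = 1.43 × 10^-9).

Total volume = 351 + 158 = 509 mL.
[Li^+] = 3.80 × 10^-3 × (351/509) = 2.620 × 10^-3 M
[PO4^3-] = 5.91 × 10^-5 × (158/509) = 1.835 × 10^-5 M
Li3PO4(s) ⇌ 3 Li^+(aq) + PO4^3-(aq), so Q = [Li^+]^3[PO4^3-]
Q = (2.620 × 10^-3)^3(1.835 × 10^-5) = 3.30 x 10^-13
Q < Ksp, so no precipitate of Li3PO4 forms.

Q ≈ 3.30 x 10^-13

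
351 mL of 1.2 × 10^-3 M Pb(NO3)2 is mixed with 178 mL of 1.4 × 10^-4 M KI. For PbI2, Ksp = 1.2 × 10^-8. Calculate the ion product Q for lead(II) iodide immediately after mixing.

1.8e-12

Total volume = 351 + 178 = 529 mL.
[Pb^2+] = 1.2 x 10^-3 × (351/529) = 7.96 x 10^-4 M
[I^-] = 1.4 x 10^-4 × (178/529) = 4.71 × 10^-5 M
PbI2(s) ⇌ Pb^2+ + 2 I^-, so Q = [Pb^2+][I^-]^2
Q = (7.96 × 10^-4)(4.71 × 10^-5)^2 = 1.8 x 10^-12
Q < Ksp, so no precipitate of PbI2 forms.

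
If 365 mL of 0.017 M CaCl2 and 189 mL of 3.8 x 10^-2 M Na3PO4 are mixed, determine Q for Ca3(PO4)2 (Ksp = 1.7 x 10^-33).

2.4 x 10^-10

Total volume = 365 + 189 = 554 mL.
[Ca^2+] = 1.7 × 10^-2 × (365/554) = 1.12 × 10^-2 M
[PO4^3-] = 3.8 × 10^-2 × (189/554) = 1.30 × 10^-2 M
Ca3(PO4)2(s) ⇌ 3 Ca^2+(aq) + 2 PO4^3-(aq), so Q = [Ca^2+]^3[PO4^3-]^2
Q = (1.12 x 10^-2)^3(1.30 × 10^-2)^2 = 2.4 × 10^-10
Q > Ksp, so Ca3(PO4)2 will precipitate.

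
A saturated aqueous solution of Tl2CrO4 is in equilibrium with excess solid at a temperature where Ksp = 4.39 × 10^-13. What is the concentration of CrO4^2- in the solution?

Tl2CrO4(s) ⇌ 2 Tl^+(aq) + CrO4^2-(aq)
Ksp = [Tl^+]^2[CrO4^2-]
With molar solubility s: [Tl^+] = 2s, [CrO4^2-] = s.
So Ksp = (2s)^2 × s = 4s^3
s^3 = 4.39 × 10^-13 / 4, so s = 4.788 × 10^-5 M
[CrO4^2-] = s = 4.79 x 10^-5 M

[CrO4^2-] = 4.79 × 10^-5 M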